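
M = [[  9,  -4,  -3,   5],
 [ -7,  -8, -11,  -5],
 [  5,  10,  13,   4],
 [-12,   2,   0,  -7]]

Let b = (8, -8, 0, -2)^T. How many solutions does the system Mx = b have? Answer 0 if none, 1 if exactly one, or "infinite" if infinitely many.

Row reduce the augmented matrix [M | b].
R2 ← R2 + (7/9)·R1: [0, -100/9, -40/3, -10/9, -16/9]
R3 ← R3 − (5/9)·R1: [0, 110/9, 44/3, 11/9, -40/9]
R4 ← R4 + (4/3)·R1: [0, -10/3, -4, -1/3, 26/3]
R3 ← R3 + (11/10)·R2: [0, 0, 0, 0, -32/5]
R4 ← R4 − (3/10)·R2: [0, 0, 0, 0, 46/5]
R4 ← R4 + (23/16)·R3: [0, 0, 0, 0, 0]
The echelon form has 3 nonzero rows; the last pivot sits in the augmented column, so rank(M) = 2 but rank([M|b]) = 3.
Since the ranks differ, the system is inconsistent.
It has no solutions.

0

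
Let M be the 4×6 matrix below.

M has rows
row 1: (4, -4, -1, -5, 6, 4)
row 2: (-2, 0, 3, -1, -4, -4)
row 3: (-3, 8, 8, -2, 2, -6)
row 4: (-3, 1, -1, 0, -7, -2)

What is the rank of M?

Row reduce to echelon form.
R2 ← R2 + (1/2)·R1: [0, -2, 5/2, -7/2, -1, -2]
R3 ← R3 + (3/4)·R1: [0, 5, 29/4, -23/4, 13/2, -3]
R4 ← R4 + (3/4)·R1: [0, -2, -7/4, -15/4, -5/2, 1]
R3 ← R3 + (5/2)·R2: [0, 0, 27/2, -29/2, 4, -8]
R4 ← R4 − R2: [0, 0, -17/4, -1/4, -3/2, 3]
R4 ← R4 + (17/54)·R3: [0, 0, 0, -130/27, -13/54, 13/27]
Echelon form has 4 nonzero rows, so rank(M) = 4.

4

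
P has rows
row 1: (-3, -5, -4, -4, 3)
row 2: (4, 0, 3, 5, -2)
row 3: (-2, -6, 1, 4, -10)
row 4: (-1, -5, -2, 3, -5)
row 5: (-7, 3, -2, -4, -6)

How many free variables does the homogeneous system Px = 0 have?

Row reduce to echelon form.
R2 ← R2 + (4/3)·R1: [0, -20/3, -7/3, -1/3, 2]
R3 ← R3 − (2/3)·R1: [0, -8/3, 11/3, 20/3, -12]
R4 ← R4 − (1/3)·R1: [0, -10/3, -2/3, 13/3, -6]
R5 ← R5 − (7/3)·R1: [0, 44/3, 22/3, 16/3, -13]
R3 ← R3 − (2/5)·R2: [0, 0, 23/5, 34/5, -64/5]
R4 ← R4 − (1/2)·R2: [0, 0, 1/2, 9/2, -7]
R5 ← R5 + (11/5)·R2: [0, 0, 11/5, 23/5, -43/5]
R4 ← R4 − (5/46)·R3: [0, 0, 0, 173/46, -129/23]
R5 ← R5 − (11/23)·R3: [0, 0, 0, 31/23, -57/23]
R5 ← R5 − (62/173)·R4: [0, 0, 0, 0, -81/173]
5 nonzero rows, so rank(P) = 5.
P has 5 columns; by rank–nullity, nullity = 5 − 5 = 0.

0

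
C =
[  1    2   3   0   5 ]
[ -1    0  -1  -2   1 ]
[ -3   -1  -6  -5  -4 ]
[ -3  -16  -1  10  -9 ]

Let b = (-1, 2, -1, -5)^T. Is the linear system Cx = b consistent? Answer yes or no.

Row reduce the augmented matrix [C | b].
R2 ← R2 + R1: [0, 2, 2, -2, 6, 1]
R3 ← R3 + (3)·R1: [0, 5, 3, -5, 11, -4]
R4 ← R4 + (3)·R1: [0, -10, 8, 10, 6, -8]
R3 ← R3 − (5/2)·R2: [0, 0, -2, 0, -4, -13/2]
R4 ← R4 + (5)·R2: [0, 0, 18, 0, 36, -3]
R4 ← R4 + (9)·R3: [0, 0, 0, 0, 0, -123/2]
The echelon form has 4 nonzero rows; the last pivot sits in the augmented column, so rank(C) = 3 but rank([C|b]) = 4.
Since the ranks differ, the system is inconsistent.

no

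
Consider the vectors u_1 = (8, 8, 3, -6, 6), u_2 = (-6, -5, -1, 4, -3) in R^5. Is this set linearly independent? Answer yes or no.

yes

Form the matrix with these vectors as rows and row reduce.
R2 ← R2 + (3/4)·R1: [0, 1, 5/4, -1/2, 3/2]
2 nonzero rows, so the 2 vectors span a space of dimension 2.
Since 2 = 2, the vectors are linearly independent.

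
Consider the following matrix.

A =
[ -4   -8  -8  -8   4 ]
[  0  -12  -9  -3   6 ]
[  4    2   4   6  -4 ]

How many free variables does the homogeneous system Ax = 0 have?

2

Row reduce to echelon form.
R3 ← R3 + R1: [0, -6, -4, -2, 0]
R3 ← R3 − (1/2)·R2: [0, 0, 1/2, -1/2, -3]
3 nonzero rows, so rank(A) = 3.
A has 5 columns; by rank–nullity, nullity = 5 − 3 = 2.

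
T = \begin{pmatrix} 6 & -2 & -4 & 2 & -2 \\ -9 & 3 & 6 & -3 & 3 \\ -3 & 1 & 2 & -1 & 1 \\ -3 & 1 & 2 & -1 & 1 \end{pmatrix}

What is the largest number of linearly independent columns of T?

1

Row reduce to echelon form.
R2 ← R2 + (3/2)·R1: [0, 0, 0, 0, 0]
R3 ← R3 + (1/2)·R1: [0, 0, 0, 0, 0]
R4 ← R4 + (1/2)·R1: [0, 0, 0, 0, 0]
Echelon form has 1 nonzero row, so rank(T) = 1.
The rank gives the maximum number of linearly independent columns: 1.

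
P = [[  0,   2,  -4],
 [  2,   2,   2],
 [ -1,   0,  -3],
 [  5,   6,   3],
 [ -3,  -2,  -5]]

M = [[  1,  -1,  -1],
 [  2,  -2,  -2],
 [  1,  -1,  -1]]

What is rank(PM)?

First compute PM:
[[  0,   0,   0],
 [  8,  -8,  -8],
 [ -4,   4,   4],
 [ 20, -20, -20],
 [-12,  12,  12]]
Now row reduce the product.
Swap R1 ↔ R2
R3 ← R3 + (1/2)·R1: [0, 0, 0]
R4 ← R4 − (5/2)·R1: [0, 0, 0]
R5 ← R5 + (3/2)·R1: [0, 0, 0]
1 nonzero row, so rank(PM) = 1.

1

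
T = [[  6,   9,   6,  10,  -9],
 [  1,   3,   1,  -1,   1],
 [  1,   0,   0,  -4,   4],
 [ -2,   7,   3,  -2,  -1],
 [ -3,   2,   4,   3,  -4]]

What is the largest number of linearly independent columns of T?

Row reduce to echelon form.
R2 ← R2 − (1/6)·R1: [0, 3/2, 0, -8/3, 5/2]
R3 ← R3 − (1/6)·R1: [0, -3/2, -1, -17/3, 11/2]
R4 ← R4 + (1/3)·R1: [0, 10, 5, 4/3, -4]
R5 ← R5 + (1/2)·R1: [0, 13/2, 7, 8, -17/2]
R3 ← R3 + R2: [0, 0, -1, -25/3, 8]
R4 ← R4 − (20/3)·R2: [0, 0, 5, 172/9, -62/3]
R5 ← R5 − (13/3)·R2: [0, 0, 7, 176/9, -58/3]
R4 ← R4 + (5)·R3: [0, 0, 0, -203/9, 58/3]
R5 ← R5 + (7)·R3: [0, 0, 0, -349/9, 110/3]
R5 ← R5 − (349/203)·R4: [0, 0, 0, 0, 24/7]
Echelon form has 5 nonzero rows, so rank(T) = 5.
The rank gives the maximum number of linearly independent columns: 5.

5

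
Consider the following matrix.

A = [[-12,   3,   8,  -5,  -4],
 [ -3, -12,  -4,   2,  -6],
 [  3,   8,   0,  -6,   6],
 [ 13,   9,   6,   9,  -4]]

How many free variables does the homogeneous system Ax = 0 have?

Row reduce to echelon form.
R2 ← R2 − (1/4)·R1: [0, -51/4, -6, 13/4, -5]
R3 ← R3 + (1/4)·R1: [0, 35/4, 2, -29/4, 5]
R4 ← R4 + (13/12)·R1: [0, 49/4, 44/3, 43/12, -25/3]
R3 ← R3 + (35/51)·R2: [0, 0, -36/17, -256/51, 80/51]
R4 ← R4 + (49/51)·R2: [0, 0, 454/51, 114/17, -670/51]
R4 ← R4 + (227/54)·R3: [0, 0, 0, -1166/81, -530/81]
4 nonzero rows, so rank(A) = 4.
A has 5 columns; by rank–nullity, nullity = 5 − 4 = 1.

1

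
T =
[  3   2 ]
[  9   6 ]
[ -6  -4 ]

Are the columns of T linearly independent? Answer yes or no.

no

Row reduce T to echelon form.
R2 ← R2 − (3)·R1: [0, 0]
R3 ← R3 + (2)·R1: [0, 0]
1 pivot among 2 columns.
Only 1 < 2 pivot columns, so the columns are linearly dependent.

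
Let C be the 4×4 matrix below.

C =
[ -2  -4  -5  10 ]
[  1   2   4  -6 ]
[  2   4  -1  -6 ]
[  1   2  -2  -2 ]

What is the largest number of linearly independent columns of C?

Row reduce to echelon form.
R2 ← R2 + (1/2)·R1: [0, 0, 3/2, -1]
R3 ← R3 + R1: [0, 0, -6, 4]
R4 ← R4 + (1/2)·R1: [0, 0, -9/2, 3]
R3 ← R3 + (4)·R2: [0, 0, 0, 0]
R4 ← R4 + (3)·R2: [0, 0, 0, 0]
Echelon form has 2 nonzero rows, so rank(C) = 2.
The rank gives the maximum number of linearly independent columns: 2.

2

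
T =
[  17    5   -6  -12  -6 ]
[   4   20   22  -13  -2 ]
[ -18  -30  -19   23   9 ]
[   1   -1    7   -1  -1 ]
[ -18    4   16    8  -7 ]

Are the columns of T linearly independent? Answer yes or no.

yes

Row reduce T to echelon form.
R2 ← R2 − (4/17)·R1: [0, 320/17, 398/17, -173/17, -10/17]
R3 ← R3 + (18/17)·R1: [0, -420/17, -431/17, 175/17, 45/17]
R4 ← R4 − (1/17)·R1: [0, -22/17, 125/17, -5/17, -11/17]
R5 ← R5 + (18/17)·R1: [0, 158/17, 164/17, -80/17, -227/17]
R3 ← R3 + (21/16)·R2: [0, 0, 43/8, -49/16, 15/8]
R4 ← R4 + (11/160)·R2: [0, 0, 717/80, -159/160, -11/16]
R5 ← R5 − (79/160)·R2: [0, 0, -153/80, 51/160, -209/16]
R4 ← R4 − (717/430)·R3: [0, 0, 0, 3537/860, -164/43]
R5 ← R5 + (153/430)·R3: [0, 0, 0, -663/860, -533/43]
R5 ← R5 + (221/1179)·R4: [0, 0, 0, 0, -15457/1179]
5 pivots among 5 columns.
Every column is a pivot column, so the columns are linearly independent.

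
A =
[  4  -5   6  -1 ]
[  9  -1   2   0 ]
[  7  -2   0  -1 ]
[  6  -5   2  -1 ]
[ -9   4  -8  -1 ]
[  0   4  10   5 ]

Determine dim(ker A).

Row reduce to echelon form.
R2 ← R2 − (9/4)·R1: [0, 41/4, -23/2, 9/4]
R3 ← R3 − (7/4)·R1: [0, 27/4, -21/2, 3/4]
R4 ← R4 − (3/2)·R1: [0, 5/2, -7, 1/2]
R5 ← R5 + (9/4)·R1: [0, -29/4, 11/2, -13/4]
R3 ← R3 − (27/41)·R2: [0, 0, -120/41, -30/41]
R4 ← R4 − (10/41)·R2: [0, 0, -172/41, -2/41]
R5 ← R5 + (29/41)·R2: [0, 0, -108/41, -68/41]
R6 ← R6 − (16/41)·R2: [0, 0, 594/41, 169/41]
R4 ← R4 − (43/30)·R3: [0, 0, 0, 1]
R5 ← R5 − (9/10)·R3: [0, 0, 0, -1]
R6 ← R6 + (99/20)·R3: [0, 0, 0, 1/2]
R5 ← R5 + R4: [0, 0, 0, 0]
R6 ← R6 − (1/2)·R4: [0, 0, 0, 0]
4 nonzero rows, so rank(A) = 4.
A has 4 columns; by rank–nullity, nullity = 4 − 4 = 0.

0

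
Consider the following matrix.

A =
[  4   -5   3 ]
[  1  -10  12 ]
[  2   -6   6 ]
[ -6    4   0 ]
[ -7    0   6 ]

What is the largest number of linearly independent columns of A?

Row reduce to echelon form.
R2 ← R2 − (1/4)·R1: [0, -35/4, 45/4]
R3 ← R3 − (1/2)·R1: [0, -7/2, 9/2]
R4 ← R4 + (3/2)·R1: [0, -7/2, 9/2]
R5 ← R5 + (7/4)·R1: [0, -35/4, 45/4]
R3 ← R3 − (2/5)·R2: [0, 0, 0]
R4 ← R4 − (2/5)·R2: [0, 0, 0]
R5 ← R5 − R2: [0, 0, 0]
Echelon form has 2 nonzero rows, so rank(A) = 2.
The rank gives the maximum number of linearly independent columns: 2.

2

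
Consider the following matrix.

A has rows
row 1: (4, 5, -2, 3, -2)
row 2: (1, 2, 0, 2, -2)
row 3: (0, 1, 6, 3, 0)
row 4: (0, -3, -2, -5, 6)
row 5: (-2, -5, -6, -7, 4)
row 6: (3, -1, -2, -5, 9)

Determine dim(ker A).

2

Row reduce to echelon form.
R2 ← R2 − (1/4)·R1: [0, 3/4, 1/2, 5/4, -3/2]
R5 ← R5 + (1/2)·R1: [0, -5/2, -7, -11/2, 3]
R6 ← R6 − (3/4)·R1: [0, -19/4, -1/2, -29/4, 21/2]
R3 ← R3 − (4/3)·R2: [0, 0, 16/3, 4/3, 2]
R4 ← R4 + (4)·R2: [0, 0, 0, 0, 0]
R5 ← R5 + (10/3)·R2: [0, 0, -16/3, -4/3, -2]
R6 ← R6 + (19/3)·R2: [0, 0, 8/3, 2/3, 1]
R5 ← R5 + R3: [0, 0, 0, 0, 0]
R6 ← R6 − (1/2)·R3: [0, 0, 0, 0, 0]
3 nonzero rows, so rank(A) = 3.
A has 5 columns; by rank–nullity, nullity = 5 − 3 = 2.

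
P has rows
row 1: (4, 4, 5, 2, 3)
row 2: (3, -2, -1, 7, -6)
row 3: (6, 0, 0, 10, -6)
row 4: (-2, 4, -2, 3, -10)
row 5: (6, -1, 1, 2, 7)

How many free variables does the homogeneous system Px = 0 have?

Row reduce to echelon form.
R2 ← R2 − (3/4)·R1: [0, -5, -19/4, 11/2, -33/4]
R3 ← R3 − (3/2)·R1: [0, -6, -15/2, 7, -21/2]
R4 ← R4 + (1/2)·R1: [0, 6, 1/2, 4, -17/2]
R5 ← R5 − (3/2)·R1: [0, -7, -13/2, -1, 5/2]
R3 ← R3 − (6/5)·R2: [0, 0, -9/5, 2/5, -3/5]
R4 ← R4 + (6/5)·R2: [0, 0, -26/5, 53/5, -92/5]
R5 ← R5 − (7/5)·R2: [0, 0, 3/20, -87/10, 281/20]
R4 ← R4 − (26/9)·R3: [0, 0, 0, 85/9, -50/3]
R5 ← R5 + (1/12)·R3: [0, 0, 0, -26/3, 14]
R5 ← R5 + (78/85)·R4: [0, 0, 0, 0, -22/17]
5 nonzero rows, so rank(P) = 5.
P has 5 columns; by rank–nullity, nullity = 5 − 5 = 0.

0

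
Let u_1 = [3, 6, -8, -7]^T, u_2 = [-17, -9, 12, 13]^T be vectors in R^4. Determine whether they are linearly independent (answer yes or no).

Form the matrix with these vectors as rows and row reduce.
R2 ← R2 + (17/3)·R1: [0, 25, -100/3, -80/3]
2 nonzero rows, so the 2 vectors span a space of dimension 2.
Since 2 = 2, the vectors are linearly independent.

yes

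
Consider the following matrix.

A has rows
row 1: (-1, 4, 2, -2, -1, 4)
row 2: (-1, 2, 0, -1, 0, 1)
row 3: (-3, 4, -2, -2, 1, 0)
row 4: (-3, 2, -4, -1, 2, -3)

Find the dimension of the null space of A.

Row reduce to echelon form.
R2 ← R2 − R1: [0, -2, -2, 1, 1, -3]
R3 ← R3 − (3)·R1: [0, -8, -8, 4, 4, -12]
R4 ← R4 − (3)·R1: [0, -10, -10, 5, 5, -15]
R3 ← R3 − (4)·R2: [0, 0, 0, 0, 0, 0]
R4 ← R4 − (5)·R2: [0, 0, 0, 0, 0, 0]
2 nonzero rows, so rank(A) = 2.
A has 6 columns; by rank–nullity, nullity = 6 − 2 = 4.

4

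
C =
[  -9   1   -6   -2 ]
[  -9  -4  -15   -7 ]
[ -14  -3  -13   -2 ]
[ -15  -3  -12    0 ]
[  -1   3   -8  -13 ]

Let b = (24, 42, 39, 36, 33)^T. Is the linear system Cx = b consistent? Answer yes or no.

yes

Row reduce the augmented matrix [C | b].
R2 ← R2 − R1: [0, -5, -9, -5, 18]
R3 ← R3 − (14/9)·R1: [0, -41/9, -11/3, 10/9, 5/3]
R4 ← R4 − (5/3)·R1: [0, -14/3, -2, 10/3, -4]
R5 ← R5 − (1/9)·R1: [0, 26/9, -22/3, -115/9, 91/3]
R3 ← R3 − (41/45)·R2: [0, 0, 68/15, 17/3, -221/15]
R4 ← R4 − (14/15)·R2: [0, 0, 32/5, 8, -104/5]
R5 ← R5 + (26/45)·R2: [0, 0, -188/15, -47/3, 611/15]
R4 ← R4 − (24/17)·R3: [0, 0, 0, 0, 0]
R5 ← R5 + (47/17)·R3: [0, 0, 0, 0, 0]
The echelon form has 3 nonzero rows, and every pivot lies in the first 4 columns, so rank(C) = rank([C|b]) = 3.
The system is consistent.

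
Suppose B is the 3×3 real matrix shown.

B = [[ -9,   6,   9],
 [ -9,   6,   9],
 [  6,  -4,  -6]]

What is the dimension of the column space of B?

Row reduce to echelon form.
R2 ← R2 − R1: [0, 0, 0]
R3 ← R3 + (2/3)·R1: [0, 0, 0]
Echelon form has 1 nonzero row, so rank(B) = 1.
The column space has dimension equal to the rank: 1.

1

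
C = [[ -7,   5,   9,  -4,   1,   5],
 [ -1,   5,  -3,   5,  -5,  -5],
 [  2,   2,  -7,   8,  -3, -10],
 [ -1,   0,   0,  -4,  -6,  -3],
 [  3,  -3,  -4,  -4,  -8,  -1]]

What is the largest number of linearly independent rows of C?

Row reduce to echelon form.
R2 ← R2 − (1/7)·R1: [0, 30/7, -30/7, 39/7, -36/7, -40/7]
R3 ← R3 + (2/7)·R1: [0, 24/7, -31/7, 48/7, -19/7, -60/7]
R4 ← R4 − (1/7)·R1: [0, -5/7, -9/7, -24/7, -43/7, -26/7]
R5 ← R5 + (3/7)·R1: [0, -6/7, -1/7, -40/7, -53/7, 8/7]
R3 ← R3 − (4/5)·R2: [0, 0, -1, 12/5, 7/5, -4]
R4 ← R4 + (1/6)·R2: [0, 0, -2, -5/2, -7, -14/3]
R5 ← R5 + (1/5)·R2: [0, 0, -1, -23/5, -43/5, 0]
R4 ← R4 − (2)·R3: [0, 0, 0, -73/10, -49/5, 10/3]
R5 ← R5 − R3: [0, 0, 0, -7, -10, 4]
R5 ← R5 − (70/73)·R4: [0, 0, 0, 0, -44/73, 176/219]
Echelon form has 5 nonzero rows, so rank(C) = 5.
The rank gives the maximum number of linearly independent rows: 5.

5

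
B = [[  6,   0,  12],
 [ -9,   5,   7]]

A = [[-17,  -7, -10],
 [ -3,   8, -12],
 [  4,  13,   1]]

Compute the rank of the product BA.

First compute BA:
[[-54, 114, -48],
 [166, 194,  37]]
Now row reduce the product.
R2 ← R2 + (83/27)·R1: [0, 4900/9, -995/9]
2 nonzero rows, so rank(BA) = 2.

2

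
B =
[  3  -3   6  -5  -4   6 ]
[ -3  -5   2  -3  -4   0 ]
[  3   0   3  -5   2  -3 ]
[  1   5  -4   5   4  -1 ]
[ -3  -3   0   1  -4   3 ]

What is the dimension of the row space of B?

Row reduce to echelon form.
R2 ← R2 + R1: [0, -8, 8, -8, -8, 6]
R3 ← R3 − R1: [0, 3, -3, 0, 6, -9]
R4 ← R4 − (1/3)·R1: [0, 6, -6, 20/3, 16/3, -3]
R5 ← R5 + R1: [0, -6, 6, -4, -8, 9]
R3 ← R3 + (3/8)·R2: [0, 0, 0, -3, 3, -27/4]
R4 ← R4 + (3/4)·R2: [0, 0, 0, 2/3, -2/3, 3/2]
R5 ← R5 − (3/4)·R2: [0, 0, 0, 2, -2, 9/2]
R4 ← R4 + (2/9)·R3: [0, 0, 0, 0, 0, 0]
R5 ← R5 + (2/3)·R3: [0, 0, 0, 0, 0, 0]
Echelon form has 3 nonzero rows, so rank(B) = 3.
The row space has dimension equal to the rank: 3.

3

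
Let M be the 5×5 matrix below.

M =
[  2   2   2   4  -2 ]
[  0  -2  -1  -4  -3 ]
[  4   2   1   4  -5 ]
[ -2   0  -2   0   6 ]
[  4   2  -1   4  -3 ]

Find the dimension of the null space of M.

2

Row reduce to echelon form.
R3 ← R3 − (2)·R1: [0, -2, -3, -4, -1]
R4 ← R4 + R1: [0, 2, 0, 4, 4]
R5 ← R5 − (2)·R1: [0, -2, -5, -4, 1]
R3 ← R3 − R2: [0, 0, -2, 0, 2]
R4 ← R4 + R2: [0, 0, -1, 0, 1]
R5 ← R5 − R2: [0, 0, -4, 0, 4]
R4 ← R4 − (1/2)·R3: [0, 0, 0, 0, 0]
R5 ← R5 − (2)·R3: [0, 0, 0, 0, 0]
3 nonzero rows, so rank(M) = 3.
M has 5 columns; by rank–nullity, nullity = 5 − 3 = 2.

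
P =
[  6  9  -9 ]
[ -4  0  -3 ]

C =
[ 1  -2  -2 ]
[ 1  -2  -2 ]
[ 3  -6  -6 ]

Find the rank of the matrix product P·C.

1

First compute PC:
[[-12,  24,  24],
 [-13,  26,  26]]
Now row reduce the product.
R2 ← R2 − (13/12)·R1: [0, 0, 0]
1 nonzero row, so rank(PC) = 1.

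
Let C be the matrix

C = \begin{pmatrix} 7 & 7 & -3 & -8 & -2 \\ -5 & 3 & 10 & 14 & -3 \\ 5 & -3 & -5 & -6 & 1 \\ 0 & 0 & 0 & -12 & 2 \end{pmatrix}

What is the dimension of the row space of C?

Row reduce to echelon form.
R2 ← R2 + (5/7)·R1: [0, 8, 55/7, 58/7, -31/7]
R3 ← R3 − (5/7)·R1: [0, -8, -20/7, -2/7, 17/7]
R3 ← R3 + R2: [0, 0, 5, 8, -2]
Echelon form has 4 nonzero rows, so rank(C) = 4.
The row space has dimension equal to the rank: 4.

4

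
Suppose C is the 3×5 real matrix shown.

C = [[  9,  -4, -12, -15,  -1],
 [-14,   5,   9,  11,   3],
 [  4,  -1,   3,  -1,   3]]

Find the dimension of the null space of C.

Row reduce to echelon form.
R2 ← R2 + (14/9)·R1: [0, -11/9, -29/3, -37/3, 13/9]
R3 ← R3 − (4/9)·R1: [0, 7/9, 25/3, 17/3, 31/9]
R3 ← R3 + (7/11)·R2: [0, 0, 24/11, -24/11, 48/11]
3 nonzero rows, so rank(C) = 3.
C has 5 columns; by rank–nullity, nullity = 5 − 3 = 2.

2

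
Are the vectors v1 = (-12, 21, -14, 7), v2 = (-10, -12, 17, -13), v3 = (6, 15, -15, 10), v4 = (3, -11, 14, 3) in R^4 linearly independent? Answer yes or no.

yes

Form the matrix with these vectors as rows and row reduce.
R2 ← R2 − (5/6)·R1: [0, -59/2, 86/3, -113/6]
R3 ← R3 + (1/2)·R1: [0, 51/2, -22, 27/2]
R4 ← R4 + (1/4)·R1: [0, -23/4, 21/2, 19/4]
R3 ← R3 + (51/59)·R2: [0, 0, 164/59, -164/59]
R4 ← R4 − (23/118)·R2: [0, 0, 1739/354, 2981/354]
R4 ← R4 − (1739/984)·R3: [0, 0, 0, 40/3]
4 nonzero rows, so the 4 vectors span a space of dimension 4.
Since 4 = 4, the vectors are linearly independent.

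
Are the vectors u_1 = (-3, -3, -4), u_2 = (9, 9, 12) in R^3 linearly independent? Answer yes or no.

no

Form the matrix with these vectors as rows and row reduce.
R2 ← R2 + (3)·R1: [0, 0, 0]
1 nonzero row, so the 2 vectors span a space of dimension 1.
Since 1 < 2, the vectors are linearly dependent.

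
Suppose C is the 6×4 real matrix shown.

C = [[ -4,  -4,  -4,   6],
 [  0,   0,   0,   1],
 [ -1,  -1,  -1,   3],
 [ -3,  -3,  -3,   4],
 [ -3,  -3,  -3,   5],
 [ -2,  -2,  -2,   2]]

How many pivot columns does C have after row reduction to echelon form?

Row reduce to echelon form.
R3 ← R3 − (1/4)·R1: [0, 0, 0, 3/2]
R4 ← R4 − (3/4)·R1: [0, 0, 0, -1/2]
R5 ← R5 − (3/4)·R1: [0, 0, 0, 1/2]
R6 ← R6 − (1/2)·R1: [0, 0, 0, -1]
R3 ← R3 − (3/2)·R2: [0, 0, 0, 0]
R4 ← R4 + (1/2)·R2: [0, 0, 0, 0]
R5 ← R5 − (1/2)·R2: [0, 0, 0, 0]
R6 ← R6 + R2: [0, 0, 0, 0]
Echelon form has 2 nonzero rows, so rank(C) = 2.
Each nonzero row contributes one pivot column: 2 pivot columns.

2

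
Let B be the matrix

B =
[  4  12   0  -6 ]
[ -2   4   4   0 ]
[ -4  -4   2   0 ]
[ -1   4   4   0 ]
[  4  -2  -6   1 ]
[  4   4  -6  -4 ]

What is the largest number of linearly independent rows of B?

Row reduce to echelon form.
R2 ← R2 + (1/2)·R1: [0, 10, 4, -3]
R3 ← R3 + R1: [0, 8, 2, -6]
R4 ← R4 + (1/4)·R1: [0, 7, 4, -3/2]
R5 ← R5 − R1: [0, -14, -6, 7]
R6 ← R6 − R1: [0, -8, -6, 2]
R3 ← R3 − (4/5)·R2: [0, 0, -6/5, -18/5]
R4 ← R4 − (7/10)·R2: [0, 0, 6/5, 3/5]
R5 ← R5 + (7/5)·R2: [0, 0, -2/5, 14/5]
R6 ← R6 + (4/5)·R2: [0, 0, -14/5, -2/5]
R4 ← R4 + R3: [0, 0, 0, -3]
R5 ← R5 − (1/3)·R3: [0, 0, 0, 4]
R6 ← R6 − (7/3)·R3: [0, 0, 0, 8]
R5 ← R5 + (4/3)·R4: [0, 0, 0, 0]
R6 ← R6 + (8/3)·R4: [0, 0, 0, 0]
Echelon form has 4 nonzero rows, so rank(B) = 4.
The rank gives the maximum number of linearly independent rows: 4.

4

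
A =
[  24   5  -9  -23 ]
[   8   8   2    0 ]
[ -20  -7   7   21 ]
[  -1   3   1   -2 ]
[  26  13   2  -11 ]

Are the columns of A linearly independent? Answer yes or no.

Row reduce A to echelon form.
R2 ← R2 − (1/3)·R1: [0, 19/3, 5, 23/3]
R3 ← R3 + (5/6)·R1: [0, -17/6, -1/2, 11/6]
R4 ← R4 + (1/24)·R1: [0, 77/24, 5/8, -71/24]
R5 ← R5 − (13/12)·R1: [0, 91/12, 47/4, 167/12]
R3 ← R3 + (17/38)·R2: [0, 0, 33/19, 100/19]
R4 ← R4 − (77/152)·R2: [0, 0, -145/76, -130/19]
R5 ← R5 − (91/76)·R2: [0, 0, 219/38, 90/19]
R4 ← R4 + (145/132)·R3: [0, 0, 0, -35/33]
R5 ← R5 − (73/22)·R3: [0, 0, 0, -140/11]
R5 ← R5 − (12)·R4: [0, 0, 0, 0]
4 pivots among 4 columns.
Every column is a pivot column, so the columns are linearly independent.

yes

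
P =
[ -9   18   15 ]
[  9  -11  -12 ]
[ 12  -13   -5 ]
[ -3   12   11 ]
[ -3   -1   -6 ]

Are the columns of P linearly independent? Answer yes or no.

Row reduce P to echelon form.
R2 ← R2 + R1: [0, 7, 3]
R3 ← R3 + (4/3)·R1: [0, 11, 15]
R4 ← R4 − (1/3)·R1: [0, 6, 6]
R5 ← R5 − (1/3)·R1: [0, -7, -11]
R3 ← R3 − (11/7)·R2: [0, 0, 72/7]
R4 ← R4 − (6/7)·R2: [0, 0, 24/7]
R5 ← R5 + R2: [0, 0, -8]
R4 ← R4 − (1/3)·R3: [0, 0, 0]
R5 ← R5 + (7/9)·R3: [0, 0, 0]
3 pivots among 3 columns.
Every column is a pivot column, so the columns are linearly independent.

yes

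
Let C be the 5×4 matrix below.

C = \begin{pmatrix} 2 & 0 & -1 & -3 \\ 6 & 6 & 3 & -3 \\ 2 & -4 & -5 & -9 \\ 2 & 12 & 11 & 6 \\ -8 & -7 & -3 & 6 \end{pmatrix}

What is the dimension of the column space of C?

3

Row reduce to echelon form.
R2 ← R2 − (3)·R1: [0, 6, 6, 6]
R3 ← R3 − R1: [0, -4, -4, -6]
R4 ← R4 − R1: [0, 12, 12, 9]
R5 ← R5 + (4)·R1: [0, -7, -7, -6]
R3 ← R3 + (2/3)·R2: [0, 0, 0, -2]
R4 ← R4 − (2)·R2: [0, 0, 0, -3]
R5 ← R5 + (7/6)·R2: [0, 0, 0, 1]
R4 ← R4 − (3/2)·R3: [0, 0, 0, 0]
R5 ← R5 + (1/2)·R3: [0, 0, 0, 0]
Echelon form has 3 nonzero rows, so rank(C) = 3.
The column space has dimension equal to the rank: 3.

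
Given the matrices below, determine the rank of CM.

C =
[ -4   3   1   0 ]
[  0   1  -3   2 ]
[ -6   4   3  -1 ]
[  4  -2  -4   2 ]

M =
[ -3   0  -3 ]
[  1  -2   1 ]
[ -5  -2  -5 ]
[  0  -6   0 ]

2

First compute CM:
[[ 10,  -8,  10],
 [ 16,  -8,  16],
 [  7,  -8,   7],
 [  6,   0,   6]]
Now row reduce the product.
R2 ← R2 − (8/5)·R1: [0, 24/5, 0]
R3 ← R3 − (7/10)·R1: [0, -12/5, 0]
R4 ← R4 − (3/5)·R1: [0, 24/5, 0]
R3 ← R3 + (1/2)·R2: [0, 0, 0]
R4 ← R4 − R2: [0, 0, 0]
2 nonzero rows, so rank(CM) = 2.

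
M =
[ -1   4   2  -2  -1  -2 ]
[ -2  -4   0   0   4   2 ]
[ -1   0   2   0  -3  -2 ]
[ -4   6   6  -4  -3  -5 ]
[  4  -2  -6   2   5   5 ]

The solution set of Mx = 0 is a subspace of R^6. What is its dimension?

3

Row reduce to echelon form.
R2 ← R2 − (2)·R1: [0, -12, -4, 4, 6, 6]
R3 ← R3 − R1: [0, -4, 0, 2, -2, 0]
R4 ← R4 − (4)·R1: [0, -10, -2, 4, 1, 3]
R5 ← R5 + (4)·R1: [0, 14, 2, -6, 1, -3]
R3 ← R3 − (1/3)·R2: [0, 0, 4/3, 2/3, -4, -2]
R4 ← R4 − (5/6)·R2: [0, 0, 4/3, 2/3, -4, -2]
R5 ← R5 + (7/6)·R2: [0, 0, -8/3, -4/3, 8, 4]
R4 ← R4 − R3: [0, 0, 0, 0, 0, 0]
R5 ← R5 + (2)·R3: [0, 0, 0, 0, 0, 0]
3 nonzero rows, so rank(M) = 3.
M has 6 columns; by rank–nullity, nullity = 6 − 3 = 3.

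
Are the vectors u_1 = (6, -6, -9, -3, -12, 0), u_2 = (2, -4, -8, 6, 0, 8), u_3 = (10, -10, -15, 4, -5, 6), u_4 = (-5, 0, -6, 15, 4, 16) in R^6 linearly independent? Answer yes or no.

yes

Form the matrix with these vectors as rows and row reduce.
R2 ← R2 − (1/3)·R1: [0, -2, -5, 7, 4, 8]
R3 ← R3 − (5/3)·R1: [0, 0, 0, 9, 15, 6]
R4 ← R4 + (5/6)·R1: [0, -5, -27/2, 25/2, -6, 16]
R4 ← R4 − (5/2)·R2: [0, 0, -1, -5, -16, -4]
Swap R3 ↔ R4
4 nonzero rows, so the 4 vectors span a space of dimension 4.
Since 4 = 4, the vectors are linearly independent.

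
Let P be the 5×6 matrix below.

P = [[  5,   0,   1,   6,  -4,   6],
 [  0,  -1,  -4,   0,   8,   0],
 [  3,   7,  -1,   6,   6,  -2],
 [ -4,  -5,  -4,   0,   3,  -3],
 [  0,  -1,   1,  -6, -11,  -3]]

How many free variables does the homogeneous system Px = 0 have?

Row reduce to echelon form.
R3 ← R3 − (3/5)·R1: [0, 7, -8/5, 12/5, 42/5, -28/5]
R4 ← R4 + (4/5)·R1: [0, -5, -16/5, 24/5, -1/5, 9/5]
R3 ← R3 + (7)·R2: [0, 0, -148/5, 12/5, 322/5, -28/5]
R4 ← R4 − (5)·R2: [0, 0, 84/5, 24/5, -201/5, 9/5]
R5 ← R5 − R2: [0, 0, 5, -6, -19, -3]
R4 ← R4 + (21/37)·R3: [0, 0, 0, 228/37, -135/37, -51/37]
R5 ← R5 + (25/148)·R3: [0, 0, 0, -207/37, -601/74, -146/37]
R5 ← R5 + (69/76)·R4: [0, 0, 0, 0, -869/76, -395/76]
5 nonzero rows, so rank(P) = 5.
P has 6 columns; by rank–nullity, nullity = 6 − 5 = 1.

1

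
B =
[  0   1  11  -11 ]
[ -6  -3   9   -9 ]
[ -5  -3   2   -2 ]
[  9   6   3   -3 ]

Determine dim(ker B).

Row reduce to echelon form.
Swap R1 ↔ R2
R3 ← R3 − (5/6)·R1: [0, -1/2, -11/2, 11/2]
R4 ← R4 + (3/2)·R1: [0, 3/2, 33/2, -33/2]
R3 ← R3 + (1/2)·R2: [0, 0, 0, 0]
R4 ← R4 − (3/2)·R2: [0, 0, 0, 0]
2 nonzero rows, so rank(B) = 2.
B has 4 columns; by rank–nullity, nullity = 4 − 2 = 2.

2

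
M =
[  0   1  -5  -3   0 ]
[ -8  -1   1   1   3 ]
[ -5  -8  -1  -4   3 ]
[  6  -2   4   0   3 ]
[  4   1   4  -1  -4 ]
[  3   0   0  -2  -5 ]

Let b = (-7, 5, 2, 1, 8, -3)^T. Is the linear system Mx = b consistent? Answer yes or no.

no

Row reduce the augmented matrix [M | b].
Swap R1 ↔ R2
R3 ← R3 − (5/8)·R1: [0, -59/8, -13/8, -37/8, 9/8, -9/8]
R4 ← R4 + (3/4)·R1: [0, -11/4, 19/4, 3/4, 21/4, 19/4]
R5 ← R5 + (1/2)·R1: [0, 1/2, 9/2, -1/2, -5/2, 21/2]
R6 ← R6 + (3/8)·R1: [0, -3/8, 3/8, -13/8, -31/8, -9/8]
R3 ← R3 + (59/8)·R2: [0, 0, -77/2, -107/4, 9/8, -211/4]
R4 ← R4 + (11/4)·R2: [0, 0, -9, -15/2, 21/4, -29/2]
R5 ← R5 − (1/2)·R2: [0, 0, 7, 1, -5/2, 14]
R6 ← R6 + (3/8)·R2: [0, 0, -3/2, -11/4, -31/8, -15/4]
R4 ← R4 − (18/77)·R3: [0, 0, 0, -96/77, 384/77, -167/77]
R5 ← R5 + (2/11)·R3: [0, 0, 0, -85/22, -101/44, 97/22]
R6 ← R6 − (3/77)·R3: [0, 0, 0, -263/154, -1207/308, -261/154]
R5 ← R5 − (595/192)·R4: [0, 0, 0, 0, -71/4, 2137/192]
R6 ← R6 − (263/192)·R4: [0, 0, 0, 0, -43/4, 245/192]
R6 ← R6 − (43/71)·R5: [0, 0, 0, 0, 0, -388/71]
The echelon form has 6 nonzero rows; the last pivot sits in the augmented column, so rank(M) = 5 but rank([M|b]) = 6.
Since the ranks differ, the system is inconsistent.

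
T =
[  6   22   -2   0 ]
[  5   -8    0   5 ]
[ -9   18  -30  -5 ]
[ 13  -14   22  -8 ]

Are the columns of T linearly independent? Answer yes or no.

Row reduce T to echelon form.
R2 ← R2 − (5/6)·R1: [0, -79/3, 5/3, 5]
R3 ← R3 + (3/2)·R1: [0, 51, -33, -5]
R4 ← R4 − (13/6)·R1: [0, -185/3, 79/3, -8]
R3 ← R3 + (153/79)·R2: [0, 0, -2352/79, 370/79]
R4 ← R4 − (185/79)·R2: [0, 0, 1772/79, -1557/79]
R4 ← R4 + (443/588)·R3: [0, 0, 0, -4757/294]
4 pivots among 4 columns.
Every column is a pivot column, so the columns are linearly independent.

yes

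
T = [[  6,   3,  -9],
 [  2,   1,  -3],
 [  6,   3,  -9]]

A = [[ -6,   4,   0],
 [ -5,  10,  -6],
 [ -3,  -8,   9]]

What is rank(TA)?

First compute TA:
[[-24, 126, -99],
 [ -8,  42, -33],
 [-24, 126, -99]]
Now row reduce the product.
R2 ← R2 − (1/3)·R1: [0, 0, 0]
R3 ← R3 − R1: [0, 0, 0]
1 nonzero row, so rank(TA) = 1.

1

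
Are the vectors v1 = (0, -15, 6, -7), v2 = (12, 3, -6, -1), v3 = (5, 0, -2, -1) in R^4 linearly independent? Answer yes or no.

Form the matrix with these vectors as rows and row reduce.
Swap R1 ↔ R2
R3 ← R3 − (5/12)·R1: [0, -5/4, 1/2, -7/12]
R3 ← R3 − (1/12)·R2: [0, 0, 0, 0]
2 nonzero rows, so the 3 vectors span a space of dimension 2.
Since 2 < 3, the vectors are linearly dependent.

no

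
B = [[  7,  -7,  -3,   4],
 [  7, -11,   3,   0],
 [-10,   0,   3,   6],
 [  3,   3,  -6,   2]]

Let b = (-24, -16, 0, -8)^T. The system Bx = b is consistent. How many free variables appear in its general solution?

1

Row reduce the augmented matrix [B | b].
R2 ← R2 − R1: [0, -4, 6, -4, 8]
R3 ← R3 + (10/7)·R1: [0, -10, -9/7, 82/7, -240/7]
R4 ← R4 − (3/7)·R1: [0, 6, -33/7, 2/7, 16/7]
R3 ← R3 − (5/2)·R2: [0, 0, -114/7, 152/7, -380/7]
R4 ← R4 + (3/2)·R2: [0, 0, 30/7, -40/7, 100/7]
R4 ← R4 + (5/19)·R3: [0, 0, 0, 0, 0]
The echelon form has 3 nonzero rows, and every pivot lies in the first 4 columns, so rank(B) = rank([B|b]) = 3.
The system is consistent.
Free variables = (unknowns) − (rank) = 4 − 3 = 1.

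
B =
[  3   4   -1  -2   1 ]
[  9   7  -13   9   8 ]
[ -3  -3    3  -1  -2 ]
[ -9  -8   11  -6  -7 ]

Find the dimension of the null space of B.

Row reduce to echelon form.
R2 ← R2 − (3)·R1: [0, -5, -10, 15, 5]
R3 ← R3 + R1: [0, 1, 2, -3, -1]
R4 ← R4 + (3)·R1: [0, 4, 8, -12, -4]
R3 ← R3 + (1/5)·R2: [0, 0, 0, 0, 0]
R4 ← R4 + (4/5)·R2: [0, 0, 0, 0, 0]
2 nonzero rows, so rank(B) = 2.
B has 5 columns; by rank–nullity, nullity = 5 − 2 = 3.

3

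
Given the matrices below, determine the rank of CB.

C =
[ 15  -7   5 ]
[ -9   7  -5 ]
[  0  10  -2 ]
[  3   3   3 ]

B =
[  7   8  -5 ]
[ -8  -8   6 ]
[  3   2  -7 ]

3

First compute CB:
[[176, 186, -152],
 [-134, -138, 122],
 [-86, -84,  74],
 [  6,   6, -18]]
Now row reduce the product.
R2 ← R2 + (67/88)·R1: [0, 159/44, 69/11]
R3 ← R3 + (43/88)·R1: [0, 303/44, -3/11]
R4 ← R4 − (3/88)·R1: [0, -15/44, -141/11]
R3 ← R3 − (101/53)·R2: [0, 0, -648/53]
R4 ← R4 + (5/53)·R2: [0, 0, -648/53]
R4 ← R4 − R3: [0, 0, 0]
3 nonzero rows, so rank(CB) = 3.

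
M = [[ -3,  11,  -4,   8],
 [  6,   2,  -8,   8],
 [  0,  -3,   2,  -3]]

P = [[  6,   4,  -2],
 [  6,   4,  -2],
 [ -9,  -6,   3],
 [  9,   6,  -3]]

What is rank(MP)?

First compute MP:
[[156, 104, -52],
 [192, 128, -64],
 [-63, -42,  21]]
Now row reduce the product.
R2 ← R2 − (16/13)·R1: [0, 0, 0]
R3 ← R3 + (21/52)·R1: [0, 0, 0]
1 nonzero row, so rank(MP) = 1.

1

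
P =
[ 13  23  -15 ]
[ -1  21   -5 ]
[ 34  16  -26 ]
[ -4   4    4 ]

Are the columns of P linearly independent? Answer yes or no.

yes

Row reduce P to echelon form.
R2 ← R2 + (1/13)·R1: [0, 296/13, -80/13]
R3 ← R3 − (34/13)·R1: [0, -574/13, 172/13]
R4 ← R4 + (4/13)·R1: [0, 144/13, -8/13]
R3 ← R3 + (287/148)·R2: [0, 0, 48/37]
R4 ← R4 − (18/37)·R2: [0, 0, 88/37]
R4 ← R4 − (11/6)·R3: [0, 0, 0]
3 pivots among 3 columns.
Every column is a pivot column, so the columns are linearly independent.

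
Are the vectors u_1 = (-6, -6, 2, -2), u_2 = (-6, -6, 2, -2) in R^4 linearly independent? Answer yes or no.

Form the matrix with these vectors as rows and row reduce.
R2 ← R2 − R1: [0, 0, 0, 0]
1 nonzero row, so the 2 vectors span a space of dimension 1.
Since 1 < 2, the vectors are linearly dependent.

no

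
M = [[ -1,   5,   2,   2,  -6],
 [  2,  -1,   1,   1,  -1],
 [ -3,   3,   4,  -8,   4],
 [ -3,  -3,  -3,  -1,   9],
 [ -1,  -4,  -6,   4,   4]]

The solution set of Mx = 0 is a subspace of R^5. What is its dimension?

Row reduce to echelon form.
R2 ← R2 + (2)·R1: [0, 9, 5, 5, -13]
R3 ← R3 − (3)·R1: [0, -12, -2, -14, 22]
R4 ← R4 − (3)·R1: [0, -18, -9, -7, 27]
R5 ← R5 − R1: [0, -9, -8, 2, 10]
R3 ← R3 + (4/3)·R2: [0, 0, 14/3, -22/3, 14/3]
R4 ← R4 + (2)·R2: [0, 0, 1, 3, 1]
R5 ← R5 + R2: [0, 0, -3, 7, -3]
R4 ← R4 − (3/14)·R3: [0, 0, 0, 32/7, 0]
R5 ← R5 + (9/14)·R3: [0, 0, 0, 16/7, 0]
R5 ← R5 − (1/2)·R4: [0, 0, 0, 0, 0]
4 nonzero rows, so rank(M) = 4.
M has 5 columns; by rank–nullity, nullity = 5 − 4 = 1.

1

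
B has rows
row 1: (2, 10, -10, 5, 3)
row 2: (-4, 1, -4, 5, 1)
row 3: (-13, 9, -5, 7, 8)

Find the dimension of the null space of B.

2

Row reduce to echelon form.
R2 ← R2 + (2)·R1: [0, 21, -24, 15, 7]
R3 ← R3 + (13/2)·R1: [0, 74, -70, 79/2, 55/2]
R3 ← R3 − (74/21)·R2: [0, 0, 102/7, -187/14, 17/6]
3 nonzero rows, so rank(B) = 3.
B has 5 columns; by rank–nullity, nullity = 5 − 3 = 2.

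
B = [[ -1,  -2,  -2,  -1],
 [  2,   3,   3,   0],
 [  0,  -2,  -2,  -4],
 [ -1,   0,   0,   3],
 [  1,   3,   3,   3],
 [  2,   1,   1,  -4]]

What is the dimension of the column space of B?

Row reduce to echelon form.
R2 ← R2 + (2)·R1: [0, -1, -1, -2]
R4 ← R4 − R1: [0, 2, 2, 4]
R5 ← R5 + R1: [0, 1, 1, 2]
R6 ← R6 + (2)·R1: [0, -3, -3, -6]
R3 ← R3 − (2)·R2: [0, 0, 0, 0]
R4 ← R4 + (2)·R2: [0, 0, 0, 0]
R5 ← R5 + R2: [0, 0, 0, 0]
R6 ← R6 − (3)·R2: [0, 0, 0, 0]
Echelon form has 2 nonzero rows, so rank(B) = 2.
The column space has dimension equal to the rank: 2.

2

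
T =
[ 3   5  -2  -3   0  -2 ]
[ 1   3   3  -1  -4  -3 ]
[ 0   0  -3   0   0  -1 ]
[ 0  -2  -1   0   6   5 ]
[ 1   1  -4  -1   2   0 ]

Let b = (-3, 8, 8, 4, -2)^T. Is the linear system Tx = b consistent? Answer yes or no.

Row reduce the augmented matrix [T | b].
R2 ← R2 − (1/3)·R1: [0, 4/3, 11/3, 0, -4, -7/3, 9]
R5 ← R5 − (1/3)·R1: [0, -2/3, -10/3, 0, 2, 2/3, -1]
R4 ← R4 + (3/2)·R2: [0, 0, 9/2, 0, 0, 3/2, 35/2]
R5 ← R5 + (1/2)·R2: [0, 0, -3/2, 0, 0, -1/2, 7/2]
R4 ← R4 + (3/2)·R3: [0, 0, 0, 0, 0, 0, 59/2]
R5 ← R5 − (1/2)·R3: [0, 0, 0, 0, 0, 0, -1/2]
R5 ← R5 + (1/59)·R4: [0, 0, 0, 0, 0, 0, 0]
The echelon form has 4 nonzero rows; the last pivot sits in the augmented column, so rank(T) = 3 but rank([T|b]) = 4.
Since the ranks differ, the system is inconsistent.

no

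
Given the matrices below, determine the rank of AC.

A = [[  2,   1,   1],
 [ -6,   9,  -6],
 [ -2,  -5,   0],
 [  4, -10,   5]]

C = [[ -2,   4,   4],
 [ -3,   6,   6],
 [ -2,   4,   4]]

1

First compute AC:
[[ -9,  18,  18],
 [ -3,   6,   6],
 [ 19, -38, -38],
 [ 12, -24, -24]]
Now row reduce the product.
R2 ← R2 − (1/3)·R1: [0, 0, 0]
R3 ← R3 + (19/9)·R1: [0, 0, 0]
R4 ← R4 + (4/3)·R1: [0, 0, 0]
1 nonzero row, so rank(AC) = 1.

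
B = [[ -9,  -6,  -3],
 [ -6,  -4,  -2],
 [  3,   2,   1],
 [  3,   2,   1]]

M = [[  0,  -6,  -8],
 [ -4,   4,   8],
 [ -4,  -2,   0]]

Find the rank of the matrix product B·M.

1

First compute BM:
[[ 36,  36,  24],
 [ 24,  24,  16],
 [-12, -12,  -8],
 [-12, -12,  -8]]
Now row reduce the product.
R2 ← R2 − (2/3)·R1: [0, 0, 0]
R3 ← R3 + (1/3)·R1: [0, 0, 0]
R4 ← R4 + (1/3)·R1: [0, 0, 0]
1 nonzero row, so rank(BM) = 1.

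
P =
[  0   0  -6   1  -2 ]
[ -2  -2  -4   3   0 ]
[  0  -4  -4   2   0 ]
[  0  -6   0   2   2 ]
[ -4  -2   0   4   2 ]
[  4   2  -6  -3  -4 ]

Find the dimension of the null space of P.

2

Row reduce to echelon form.
Swap R1 ↔ R2
R5 ← R5 − (2)·R1: [0, 2, 8, -2, 2]
R6 ← R6 + (2)·R1: [0, -2, -14, 3, -4]
Swap R2 ↔ R3
R4 ← R4 − (3/2)·R2: [0, 0, 6, -1, 2]
R5 ← R5 + (1/2)·R2: [0, 0, 6, -1, 2]
R6 ← R6 − (1/2)·R2: [0, 0, -12, 2, -4]
R4 ← R4 + R3: [0, 0, 0, 0, 0]
R5 ← R5 + R3: [0, 0, 0, 0, 0]
R6 ← R6 − (2)·R3: [0, 0, 0, 0, 0]
3 nonzero rows, so rank(P) = 3.
P has 5 columns; by rank–nullity, nullity = 5 − 3 = 2.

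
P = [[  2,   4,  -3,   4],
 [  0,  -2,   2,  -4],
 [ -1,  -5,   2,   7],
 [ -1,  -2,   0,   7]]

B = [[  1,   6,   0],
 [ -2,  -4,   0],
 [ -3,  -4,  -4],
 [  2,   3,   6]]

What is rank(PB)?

3

First compute PB:
[[ 11,  20,  36],
 [-10, -12, -32],
 [ 17,  27,  34],
 [ 17,  23,  42]]
Now row reduce the product.
R2 ← R2 + (10/11)·R1: [0, 68/11, 8/11]
R3 ← R3 − (17/11)·R1: [0, -43/11, -238/11]
R4 ← R4 − (17/11)·R1: [0, -87/11, -150/11]
R3 ← R3 + (43/68)·R2: [0, 0, -360/17]
R4 ← R4 + (87/68)·R2: [0, 0, -216/17]
R4 ← R4 − (3/5)·R3: [0, 0, 0]
3 nonzero rows, so rank(PB) = 3.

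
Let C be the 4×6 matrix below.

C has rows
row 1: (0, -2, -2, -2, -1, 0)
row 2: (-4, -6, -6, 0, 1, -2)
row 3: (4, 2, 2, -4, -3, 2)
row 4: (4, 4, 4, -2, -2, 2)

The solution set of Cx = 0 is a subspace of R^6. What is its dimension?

4

Row reduce to echelon form.
Swap R1 ↔ R2
R3 ← R3 + R1: [0, -4, -4, -4, -2, 0]
R4 ← R4 + R1: [0, -2, -2, -2, -1, 0]
R3 ← R3 − (2)·R2: [0, 0, 0, 0, 0, 0]
R4 ← R4 − R2: [0, 0, 0, 0, 0, 0]
2 nonzero rows, so rank(C) = 2.
C has 6 columns; by rank–nullity, nullity = 6 − 2 = 4.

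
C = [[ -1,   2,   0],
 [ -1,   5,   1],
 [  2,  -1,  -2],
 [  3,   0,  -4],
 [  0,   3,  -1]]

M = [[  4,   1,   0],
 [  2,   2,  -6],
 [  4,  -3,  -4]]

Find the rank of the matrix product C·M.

First compute CM:
[[  0,   3, -12],
 [ 10,   6, -34],
 [ -2,   6,  14],
 [ -4,  15,  16],
 [  2,   9, -14]]
Now row reduce the product.
Swap R1 ↔ R2
R3 ← R3 + (1/5)·R1: [0, 36/5, 36/5]
R4 ← R4 + (2/5)·R1: [0, 87/5, 12/5]
R5 ← R5 − (1/5)·R1: [0, 39/5, -36/5]
R3 ← R3 − (12/5)·R2: [0, 0, 36]
R4 ← R4 − (29/5)·R2: [0, 0, 72]
R5 ← R5 − (13/5)·R2: [0, 0, 24]
R4 ← R4 − (2)·R3: [0, 0, 0]
R5 ← R5 − (2/3)·R3: [0, 0, 0]
3 nonzero rows, so rank(CM) = 3.

3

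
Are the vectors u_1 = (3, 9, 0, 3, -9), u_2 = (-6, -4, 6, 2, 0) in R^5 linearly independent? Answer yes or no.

Form the matrix with these vectors as rows and row reduce.
R2 ← R2 + (2)·R1: [0, 14, 6, 8, -18]
2 nonzero rows, so the 2 vectors span a space of dimension 2.
Since 2 = 2, the vectors are linearly independent.

yes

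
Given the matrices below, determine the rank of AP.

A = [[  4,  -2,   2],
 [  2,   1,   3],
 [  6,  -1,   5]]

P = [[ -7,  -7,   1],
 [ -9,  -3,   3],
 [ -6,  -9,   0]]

First compute AP:
[[-22, -40,  -2],
 [-41, -44,   5],
 [-63, -84,   3]]
Now row reduce the product.
R2 ← R2 − (41/22)·R1: [0, 336/11, 96/11]
R3 ← R3 − (63/22)·R1: [0, 336/11, 96/11]
R3 ← R3 − R2: [0, 0, 0]
2 nonzero rows, so rank(AP) = 2.

2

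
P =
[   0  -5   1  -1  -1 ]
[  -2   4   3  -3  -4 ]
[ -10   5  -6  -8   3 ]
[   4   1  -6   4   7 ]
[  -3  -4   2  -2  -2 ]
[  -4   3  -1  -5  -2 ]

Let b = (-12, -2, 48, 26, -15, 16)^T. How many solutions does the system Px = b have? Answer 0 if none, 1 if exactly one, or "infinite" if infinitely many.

Row reduce the augmented matrix [P | b].
Swap R1 ↔ R2
R3 ← R3 − (5)·R1: [0, -15, -21, 7, 23, 58]
R4 ← R4 + (2)·R1: [0, 9, 0, -2, -1, 22]
R5 ← R5 − (3/2)·R1: [0, -10, -5/2, 5/2, 4, -12]
R6 ← R6 − (2)·R1: [0, -5, -7, 1, 6, 20]
R3 ← R3 − (3)·R2: [0, 0, -24, 10, 26, 94]
R4 ← R4 + (9/5)·R2: [0, 0, 9/5, -19/5, -14/5, 2/5]
R5 ← R5 − (2)·R2: [0, 0, -9/2, 9/2, 6, 12]
R6 ← R6 − R2: [0, 0, -8, 2, 7, 32]
R4 ← R4 + (3/40)·R3: [0, 0, 0, -61/20, -17/20, 149/20]
R5 ← R5 − (3/16)·R3: [0, 0, 0, 21/8, 9/8, -45/8]
R6 ← R6 − (1/3)·R3: [0, 0, 0, -4/3, -5/3, 2/3]
R5 ← R5 + (105/122)·R4: [0, 0, 0, 0, 24/61, 48/61]
R6 ← R6 − (80/183)·R4: [0, 0, 0, 0, -79/61, -158/61]
R6 ← R6 + (79/24)·R5: [0, 0, 0, 0, 0, 0]
The echelon form has 5 nonzero rows, and every pivot lies in the first 5 columns, so rank(P) = rank([P|b]) = 5.
The system is consistent.
rank = 5 = number of unknowns, so the solution is unique.

1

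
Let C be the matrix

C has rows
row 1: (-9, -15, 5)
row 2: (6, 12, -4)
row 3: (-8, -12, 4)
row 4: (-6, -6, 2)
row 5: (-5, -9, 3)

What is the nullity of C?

Row reduce to echelon form.
R2 ← R2 + (2/3)·R1: [0, 2, -2/3]
R3 ← R3 − (8/9)·R1: [0, 4/3, -4/9]
R4 ← R4 − (2/3)·R1: [0, 4, -4/3]
R5 ← R5 − (5/9)·R1: [0, -2/3, 2/9]
R3 ← R3 − (2/3)·R2: [0, 0, 0]
R4 ← R4 − (2)·R2: [0, 0, 0]
R5 ← R5 + (1/3)·R2: [0, 0, 0]
2 nonzero rows, so rank(C) = 2.
C has 3 columns; by rank–nullity, nullity = 3 − 2 = 1.

1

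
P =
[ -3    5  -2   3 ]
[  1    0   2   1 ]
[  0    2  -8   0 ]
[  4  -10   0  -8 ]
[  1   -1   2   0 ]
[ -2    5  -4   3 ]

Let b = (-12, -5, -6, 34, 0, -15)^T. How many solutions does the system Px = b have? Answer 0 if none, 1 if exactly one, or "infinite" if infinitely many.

infinite

Row reduce the augmented matrix [P | b].
R2 ← R2 + (1/3)·R1: [0, 5/3, 4/3, 2, -9]
R4 ← R4 + (4/3)·R1: [0, -10/3, -8/3, -4, 18]
R5 ← R5 + (1/3)·R1: [0, 2/3, 4/3, 1, -4]
R6 ← R6 − (2/3)·R1: [0, 5/3, -8/3, 1, -7]
R3 ← R3 − (6/5)·R2: [0, 0, -48/5, -12/5, 24/5]
R4 ← R4 + (2)·R2: [0, 0, 0, 0, 0]
R5 ← R5 − (2/5)·R2: [0, 0, 4/5, 1/5, -2/5]
R6 ← R6 − R2: [0, 0, -4, -1, 2]
R5 ← R5 + (1/12)·R3: [0, 0, 0, 0, 0]
R6 ← R6 − (5/12)·R3: [0, 0, 0, 0, 0]
The echelon form has 3 nonzero rows, and every pivot lies in the first 4 columns, so rank(P) = rank([P|b]) = 3.
The system is consistent.
rank = 3 < 4 unknowns, so there are infinitely many solutions.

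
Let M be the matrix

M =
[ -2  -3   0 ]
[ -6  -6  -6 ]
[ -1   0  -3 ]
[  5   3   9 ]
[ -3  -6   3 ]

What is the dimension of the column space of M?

Row reduce to echelon form.
R2 ← R2 − (3)·R1: [0, 3, -6]
R3 ← R3 − (1/2)·R1: [0, 3/2, -3]
R4 ← R4 + (5/2)·R1: [0, -9/2, 9]
R5 ← R5 − (3/2)·R1: [0, -3/2, 3]
R3 ← R3 − (1/2)·R2: [0, 0, 0]
R4 ← R4 + (3/2)·R2: [0, 0, 0]
R5 ← R5 + (1/2)·R2: [0, 0, 0]
Echelon form has 2 nonzero rows, so rank(M) = 2.
The column space has dimension equal to the rank: 2.

2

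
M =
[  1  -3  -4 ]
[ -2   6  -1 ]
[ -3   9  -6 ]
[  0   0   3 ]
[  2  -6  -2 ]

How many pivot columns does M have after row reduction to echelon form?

Row reduce to echelon form.
R2 ← R2 + (2)·R1: [0, 0, -9]
R3 ← R3 + (3)·R1: [0, 0, -18]
R5 ← R5 − (2)·R1: [0, 0, 6]
R3 ← R3 − (2)·R2: [0, 0, 0]
R4 ← R4 + (1/3)·R2: [0, 0, 0]
R5 ← R5 + (2/3)·R2: [0, 0, 0]
Echelon form has 2 nonzero rows, so rank(M) = 2.
Each nonzero row contributes one pivot column: 2 pivot columns.

2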